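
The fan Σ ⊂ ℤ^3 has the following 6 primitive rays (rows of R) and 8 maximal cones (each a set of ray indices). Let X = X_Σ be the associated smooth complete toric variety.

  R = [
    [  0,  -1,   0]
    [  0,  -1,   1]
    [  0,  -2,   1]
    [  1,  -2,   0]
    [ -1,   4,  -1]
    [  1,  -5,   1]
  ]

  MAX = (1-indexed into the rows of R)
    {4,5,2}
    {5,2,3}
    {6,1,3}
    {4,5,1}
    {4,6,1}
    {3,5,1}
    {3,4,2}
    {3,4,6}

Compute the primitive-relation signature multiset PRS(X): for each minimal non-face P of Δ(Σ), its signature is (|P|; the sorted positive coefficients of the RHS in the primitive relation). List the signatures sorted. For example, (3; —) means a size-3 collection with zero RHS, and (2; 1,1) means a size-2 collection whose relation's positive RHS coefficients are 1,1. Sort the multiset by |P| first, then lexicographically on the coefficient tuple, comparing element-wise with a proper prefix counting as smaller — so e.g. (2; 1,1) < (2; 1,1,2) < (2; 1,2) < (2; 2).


5 collections generate NE(X_Σ); each relation:

  P = {1,2}:  v_{1} + v_{2} = v_{3} ; sig = (2; 1)
  P = {5,6}:  v_{5} + v_{6} = v_{1} ; sig = (2; 1)
  P = {2,6}:  v_{2} + v_{6} = 2·v_{3} + v_{4} ; sig = (2; 1,2)
  P = {3,4,5}:  v_{3} + v_{4} + v_{5} = 0 ; sig = (3; —)
  P = {1,3,4}:  v_{1} + v_{3} + v_{4} = v_{6} ; sig = (3; 1)

Hence PRS(X_Σ) =
{ (2; 1) ×2,  (2; 1,2),  (3; —),  (3; 1) }


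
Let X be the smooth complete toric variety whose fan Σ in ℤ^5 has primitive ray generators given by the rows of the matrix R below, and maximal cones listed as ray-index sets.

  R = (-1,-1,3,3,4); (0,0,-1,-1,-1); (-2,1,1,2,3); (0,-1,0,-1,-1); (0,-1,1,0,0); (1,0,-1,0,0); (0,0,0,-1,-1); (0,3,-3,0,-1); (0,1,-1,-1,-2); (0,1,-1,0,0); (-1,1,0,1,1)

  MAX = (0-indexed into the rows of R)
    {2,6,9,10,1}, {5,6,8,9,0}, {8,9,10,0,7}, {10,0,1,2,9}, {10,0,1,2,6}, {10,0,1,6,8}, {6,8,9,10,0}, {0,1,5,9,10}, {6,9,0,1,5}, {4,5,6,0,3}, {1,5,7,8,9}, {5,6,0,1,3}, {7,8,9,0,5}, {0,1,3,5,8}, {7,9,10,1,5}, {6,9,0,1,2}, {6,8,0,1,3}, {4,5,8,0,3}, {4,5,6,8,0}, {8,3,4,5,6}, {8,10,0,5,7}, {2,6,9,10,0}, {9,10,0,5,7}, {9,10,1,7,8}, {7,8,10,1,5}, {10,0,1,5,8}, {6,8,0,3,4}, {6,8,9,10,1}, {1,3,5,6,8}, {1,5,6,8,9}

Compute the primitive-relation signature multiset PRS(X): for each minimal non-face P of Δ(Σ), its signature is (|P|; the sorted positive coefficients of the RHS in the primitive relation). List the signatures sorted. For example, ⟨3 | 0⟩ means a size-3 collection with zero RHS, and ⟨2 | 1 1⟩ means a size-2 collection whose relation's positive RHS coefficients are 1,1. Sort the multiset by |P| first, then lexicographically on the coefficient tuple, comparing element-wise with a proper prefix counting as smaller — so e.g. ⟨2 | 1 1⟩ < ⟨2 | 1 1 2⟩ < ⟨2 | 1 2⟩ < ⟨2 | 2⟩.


Primitive collections (20):

  P={4,9}:  v_{4} + v_{9} = 0  →  sig = ⟨2 | 0⟩
  P={1,4}:  v_{1} + v_{4} = v_{3}  →  sig = ⟨2 | 1⟩
  P={3,9}:  v_{3} + v_{9} = v_{1}  →  sig = ⟨2 | 1⟩
  P={4,7}:  v_{4} + v_{7} = v_{5} + v_{8} + v_{10}  →  sig = ⟨2 | 1 1 1⟩
  P={4,10}:  v_{4} + v_{10} = v_{0} + v_{1} + v_{8}  →  sig = ⟨2 | 1 1 1⟩
  P={2,4}:  v_{2} + v_{4} = v_{0} + v_{1} + v_{6} + v_{10}  →  sig = ⟨2 | 1 1 1 1⟩
  P={3,7}:  v_{3} + v_{7} = v_{1} + v_{5} + v_{8} + v_{10}  →  sig = ⟨2 | 1 1 1 1⟩
  P={2,3}:  v_{2} + v_{3} = v_{0} + 2·v_{1} + v_{6} + v_{10}  →  sig = ⟨2 | 1 1 1 2⟩
  P={2,5}:  v_{2} + v_{5} = v_{0} + v_{1} + 2·v_{9}  →  sig = ⟨2 | 1 1 2⟩
  P={3,10}:  v_{3} + v_{10} = v_{0} + 2·v_{1} + v_{8}  →  sig = ⟨2 | 1 1 2⟩
  P={2,8}:  v_{2} + v_{8} = v_{6} + 2·v_{10}  →  sig = ⟨2 | 1 2⟩
  P={6,7}:  v_{6} + v_{7} = v_{8} + 2·v_{9}  →  sig = ⟨2 | 1 2⟩
  P={2,7}:  v_{2} + v_{7} = 2·v_{9} + 2·v_{10}  →  sig = ⟨2 | 2 2⟩
  P={5,6,10}:  v_{5} + v_{6} + v_{10} = v_{9}  →  sig = ⟨3 | 1⟩
  P={0,1,7}:  v_{0} + v_{1} + v_{7} = v_{5} + 2·v_{10}  →  sig = ⟨3 | 1 2⟩
  P={0,1,8,9}:  v_{0} + v_{1} + v_{8} + v_{9} = v_{10}  →  sig = ⟨4 | 1⟩
  P={5,8,9,10}:  v_{5} + v_{8} + v_{9} + v_{10} = v_{7}  →  sig = ⟨4 | 1⟩
  P={0,1,5,6,8}:  v_{0} + v_{1} + v_{5} + v_{6} + v_{8} = 0  →  sig = ⟨5 | 0⟩
  P={0,1,6,9,10}:  v_{0} + v_{1} + v_{6} + v_{9} + v_{10} = v_{2}  →  sig = ⟨5 | 1⟩
  P={0,3,5,6,8}:  v_{0} + v_{3} + v_{5} + v_{6} + v_{8} = v_{4}  →  sig = ⟨5 | 1⟩

so the primitive-relation signature multiset is
    ⟨2 | 0⟩
    ⟨2 | 1⟩
    ⟨2 | 1⟩
    ⟨2 | 1 1 1⟩
    ⟨2 | 1 1 1⟩
    ⟨2 | 1 1 1 1⟩
    ⟨2 | 1 1 1 1⟩
    ⟨2 | 1 1 1 2⟩
    ⟨2 | 1 1 2⟩
    ⟨2 | 1 1 2⟩
    ⟨2 | 1 2⟩
    ⟨2 | 1 2⟩
    ⟨2 | 2 2⟩
    ⟨3 | 1⟩
    ⟨3 | 1 2⟩
    ⟨4 | 1⟩
    ⟨4 | 1⟩
    ⟨5 | 0⟩
    ⟨5 | 1⟩
    ⟨5 | 1⟩


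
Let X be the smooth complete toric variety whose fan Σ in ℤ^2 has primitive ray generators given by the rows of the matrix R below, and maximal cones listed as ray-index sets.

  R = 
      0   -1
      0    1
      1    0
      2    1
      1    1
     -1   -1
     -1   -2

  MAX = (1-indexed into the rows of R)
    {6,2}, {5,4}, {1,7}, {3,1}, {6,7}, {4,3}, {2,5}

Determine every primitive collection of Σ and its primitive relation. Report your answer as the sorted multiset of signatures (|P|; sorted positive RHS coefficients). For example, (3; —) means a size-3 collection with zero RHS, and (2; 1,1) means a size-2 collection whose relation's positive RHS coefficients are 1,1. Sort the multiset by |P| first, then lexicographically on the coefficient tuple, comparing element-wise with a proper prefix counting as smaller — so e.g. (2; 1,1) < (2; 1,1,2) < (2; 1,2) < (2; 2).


The 14 primitive collections of Σ (r=7, n=2):

  {1,2}:  v_{1} + v_{2} = 0 — sig = (2; —)
  {5,6}:  v_{5} + v_{6} = 0 — sig = (2; —)
  {1,5}:  v_{1} + v_{5} = v_{3} — sig = (2; 1)
  {1,6}:  v_{1} + v_{6} = v_{7} — sig = (2; 1)
  {2,3}:  v_{2} + v_{3} = v_{5} — sig = (2; 1)
  {2,7}:  v_{2} + v_{7} = v_{6} — sig = (2; 1)
  {3,5}:  v_{3} + v_{5} = v_{4} — sig = (2; 1)
  {3,6}:  v_{3} + v_{6} = v_{1} — sig = (2; 1)
  {4,6}:  v_{4} + v_{6} = v_{3} — sig = (2; 1)
  {5,7}:  v_{5} + v_{7} = v_{1} — sig = (2; 1)
  {4,7}:  v_{4} + v_{7} = v_{1} + v_{3} — sig = (2; 1,1)
  {1,4}:  v_{1} + v_{4} = 2·v_{3} — sig = (2; 2)
  {2,4}:  v_{2} + v_{4} = 2·v_{5} — sig = (2; 2)
  {3,7}:  v_{3} + v_{7} = 2·v_{1} — sig = (2; 2)

Signatures (|P|; sorted positive RHS coefficients), sorted:
    (2; —)
    (2; —)
    (2; 1)
    (2; 1)
    (2; 1)
    (2; 1)
    (2; 1)
    (2; 1)
    (2; 1)
    (2; 1)
    (2; 1,1)
    (2; 2)
    (2; 2)
    (2; 2)


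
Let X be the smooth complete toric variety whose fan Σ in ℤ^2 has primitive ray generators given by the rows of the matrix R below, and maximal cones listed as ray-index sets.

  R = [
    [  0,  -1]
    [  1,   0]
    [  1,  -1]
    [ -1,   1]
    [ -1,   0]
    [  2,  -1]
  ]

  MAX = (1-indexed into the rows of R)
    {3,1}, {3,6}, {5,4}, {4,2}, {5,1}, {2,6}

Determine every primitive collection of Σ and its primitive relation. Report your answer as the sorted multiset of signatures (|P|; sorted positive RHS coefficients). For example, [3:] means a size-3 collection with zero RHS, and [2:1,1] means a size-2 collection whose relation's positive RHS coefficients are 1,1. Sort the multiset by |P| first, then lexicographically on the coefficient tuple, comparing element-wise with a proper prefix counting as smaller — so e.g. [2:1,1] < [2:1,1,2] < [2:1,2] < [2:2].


Minimal non-faces — 9 found among 6 rays, 6 max cones:

  P = {2,5}:  v_{2} + v_{5} = 0  ⇒ sig = [2:]
  P = {3,4}:  v_{3} + v_{4} = 0  ⇒ sig = [2:]
  P = {1,2}:  v_{1} + v_{2} = v_{3}  ⇒ sig = [2:1]
  P = {1,4}:  v_{1} + v_{4} = v_{5}  ⇒ sig = [2:1]
  P = {2,3}:  v_{2} + v_{3} = v_{6}  ⇒ sig = [2:1]
  P = {3,5}:  v_{3} + v_{5} = v_{1}  ⇒ sig = [2:1]
  P = {4,6}:  v_{4} + v_{6} = v_{2}  ⇒ sig = [2:1]
  P = {5,6}:  v_{5} + v_{6} = v_{3}  ⇒ sig = [2:1]
  P = {1,6}:  v_{1} + v_{6} = 2·v_{3}  ⇒ sig = [2:2]

Sorted signature multiset PRS(X):
{ [2:] ×2,  [2:1] ×6,  [2:2] }


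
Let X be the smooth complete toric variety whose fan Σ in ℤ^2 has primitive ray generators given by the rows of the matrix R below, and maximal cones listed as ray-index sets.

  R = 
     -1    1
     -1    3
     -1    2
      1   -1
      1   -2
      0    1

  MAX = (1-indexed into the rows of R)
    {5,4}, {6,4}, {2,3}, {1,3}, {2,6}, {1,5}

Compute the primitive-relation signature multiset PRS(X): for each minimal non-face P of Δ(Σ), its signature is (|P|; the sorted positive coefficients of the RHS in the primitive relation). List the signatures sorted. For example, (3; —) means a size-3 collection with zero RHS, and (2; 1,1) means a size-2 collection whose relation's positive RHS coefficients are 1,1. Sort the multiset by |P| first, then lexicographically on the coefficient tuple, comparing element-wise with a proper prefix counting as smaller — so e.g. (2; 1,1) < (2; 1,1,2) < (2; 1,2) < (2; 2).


9 minimal non-faces of Δ(Σ) (on 6 rays):

  • {1,4}:  v_{1} + v_{4} = 0  →  sig = (2; —)
  • {3,5}:  v_{3} + v_{5} = 0  →  sig = (2; —)
  • {1,6}:  v_{1} + v_{6} = v_{3}  →  sig = (2; 1)
  • {2,5}:  v_{2} + v_{5} = v_{6}  →  sig = (2; 1)
  • {3,4}:  v_{3} + v_{4} = v_{6}  →  sig = (2; 1)
  • {3,6}:  v_{3} + v_{6} = v_{2}  →  sig = (2; 1)
  • {5,6}:  v_{5} + v_{6} = v_{4}  →  sig = (2; 1)
  • {1,2}:  v_{1} + v_{2} = 2·v_{3}  →  sig = (2; 2)
  • {2,4}:  v_{2} + v_{4} = 2·v_{6}  →  sig = (2; 2)

Sorted signature multiset PRS(X):
    |P|=2: 9 collections, coeffs (), (), (1), (1), (1), (1), (1), (2), (2)


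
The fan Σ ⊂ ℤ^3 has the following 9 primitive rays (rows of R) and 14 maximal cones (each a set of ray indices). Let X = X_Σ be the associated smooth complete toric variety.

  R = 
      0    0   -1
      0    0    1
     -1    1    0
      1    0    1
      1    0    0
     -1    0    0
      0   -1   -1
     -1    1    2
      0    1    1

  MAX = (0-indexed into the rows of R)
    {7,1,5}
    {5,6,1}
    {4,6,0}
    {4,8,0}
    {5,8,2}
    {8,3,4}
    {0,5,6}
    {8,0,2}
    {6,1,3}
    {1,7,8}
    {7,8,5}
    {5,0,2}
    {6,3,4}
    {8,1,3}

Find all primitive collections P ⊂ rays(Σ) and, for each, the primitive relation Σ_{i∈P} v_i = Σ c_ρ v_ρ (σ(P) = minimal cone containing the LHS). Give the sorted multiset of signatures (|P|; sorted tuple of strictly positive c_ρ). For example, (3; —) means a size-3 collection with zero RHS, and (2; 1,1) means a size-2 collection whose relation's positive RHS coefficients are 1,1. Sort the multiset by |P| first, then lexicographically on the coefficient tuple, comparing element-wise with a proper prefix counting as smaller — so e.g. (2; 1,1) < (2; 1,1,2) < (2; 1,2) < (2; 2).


Minimal non-faces — 17 found among 9 rays, 14 max cones:

  P={0,1}:  v_{0} + v_{1} = 0  ⇒ sig = (2; —)
  P={4,5}:  v_{4} + v_{5} = 0  ⇒ sig = (2; —)
  P={6,8}:  v_{6} + v_{8} = 0  ⇒ sig = (2; —)
  P={0,3}:  v_{0} + v_{3} = v_{4}  ⇒ sig = (2; 1)
  P={1,4}:  v_{1} + v_{4} = v_{3}  ⇒ sig = (2; 1)
  P={2,3}:  v_{2} + v_{3} = v_{8}  ⇒ sig = (2; 1)
  P={3,5}:  v_{3} + v_{5} = v_{1}  ⇒ sig = (2; 1)
  P={0,7}:  v_{0} + v_{7} = v_{5} + v_{8}  ⇒ sig = (2; 1,1)
  P={1,2}:  v_{1} + v_{2} = v_{5} + v_{8}  ⇒ sig = (2; 1,1)
  P={2,4}:  v_{2} + v_{4} = v_{0} + v_{8}  ⇒ sig = (2; 1,1)
  P={2,6}:  v_{2} + v_{6} = v_{0} + v_{5}  ⇒ sig = (2; 1,1)
  P={4,7}:  v_{4} + v_{7} = v_{1} + v_{8}  ⇒ sig = (2; 1,1)
  P={6,7}:  v_{6} + v_{7} = v_{1} + v_{5}  ⇒ sig = (2; 1,1)
  P={3,7}:  v_{3} + v_{7} = 2·v_{1} + v_{8}  ⇒ sig = (2; 1,2)
  P={2,7}:  v_{2} + v_{7} = 2·v_{5} + 2·v_{8}  ⇒ sig = (2; 2,2)
  P={0,5,8}:  v_{0} + v_{5} + v_{8} = v_{2}  ⇒ sig = (3; 1)
  P={1,5,8}:  v_{1} + v_{5} + v_{8} = v_{7}  ⇒ sig = (3; 1)

so the primitive-relation signature multiset is
{ (2; —) ×3,  (2; 1) ×4,  (2; 1,1) ×6,  (2; 1,2),  (2; 2,2),  (3; 1) ×2 }


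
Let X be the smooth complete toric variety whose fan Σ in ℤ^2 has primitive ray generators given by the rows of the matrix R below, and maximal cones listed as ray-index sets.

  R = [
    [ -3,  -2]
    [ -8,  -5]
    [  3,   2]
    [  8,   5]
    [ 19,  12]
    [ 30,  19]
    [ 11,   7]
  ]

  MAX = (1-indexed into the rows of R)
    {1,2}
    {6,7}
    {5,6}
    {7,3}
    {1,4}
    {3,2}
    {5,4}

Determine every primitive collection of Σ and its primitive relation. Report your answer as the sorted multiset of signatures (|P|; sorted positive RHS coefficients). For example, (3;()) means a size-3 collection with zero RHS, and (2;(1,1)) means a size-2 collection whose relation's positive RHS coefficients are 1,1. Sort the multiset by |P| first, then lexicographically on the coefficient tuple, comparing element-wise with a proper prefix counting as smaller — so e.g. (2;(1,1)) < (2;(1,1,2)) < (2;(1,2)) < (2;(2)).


14 collections generate NE(X_Σ); each relation:

  P={1,3}:  v_{1} + v_{3} = 0  so sig = (2;())
  P={2,4}:  v_{2} + v_{4} = 0  so sig = (2;())
  P={1,7}:  v_{1} + v_{7} = v_{4}  so sig = (2;(1))
  P={2,5}:  v_{2} + v_{5} = v_{7}  so sig = (2;(1))
  P={2,7}:  v_{2} + v_{7} = v_{3}  so sig = (2;(1))
  P={3,4}:  v_{3} + v_{4} = v_{7}  so sig = (2;(1))
  P={4,7}:  v_{4} + v_{7} = v_{5}  so sig = (2;(1))
  P={5,7}:  v_{5} + v_{7} = v_{6}  so sig = (2;(1))
  P={1,6}:  v_{1} + v_{6} = v_{4} + v_{5}  so sig = (2;(1,1))
  P={1,5}:  v_{1} + v_{5} = 2·v_{4}  so sig = (2;(2))
  P={2,6}:  v_{2} + v_{6} = 2·v_{7}  so sig = (2;(2))
  P={3,5}:  v_{3} + v_{5} = 2·v_{7}  so sig = (2;(2))
  P={4,6}:  v_{4} + v_{6} = 2·v_{5}  so sig = (2;(2))
  P={3,6}:  v_{3} + v_{6} = 3·v_{7}  so sig = (2;(3))

Sorted signature multiset PRS(X):
    |P|=2: 14 collections, coeffs (), (), (1), (1), (1), (1), (1), (1), (1,1), (2), (2), (2), (2), (3)


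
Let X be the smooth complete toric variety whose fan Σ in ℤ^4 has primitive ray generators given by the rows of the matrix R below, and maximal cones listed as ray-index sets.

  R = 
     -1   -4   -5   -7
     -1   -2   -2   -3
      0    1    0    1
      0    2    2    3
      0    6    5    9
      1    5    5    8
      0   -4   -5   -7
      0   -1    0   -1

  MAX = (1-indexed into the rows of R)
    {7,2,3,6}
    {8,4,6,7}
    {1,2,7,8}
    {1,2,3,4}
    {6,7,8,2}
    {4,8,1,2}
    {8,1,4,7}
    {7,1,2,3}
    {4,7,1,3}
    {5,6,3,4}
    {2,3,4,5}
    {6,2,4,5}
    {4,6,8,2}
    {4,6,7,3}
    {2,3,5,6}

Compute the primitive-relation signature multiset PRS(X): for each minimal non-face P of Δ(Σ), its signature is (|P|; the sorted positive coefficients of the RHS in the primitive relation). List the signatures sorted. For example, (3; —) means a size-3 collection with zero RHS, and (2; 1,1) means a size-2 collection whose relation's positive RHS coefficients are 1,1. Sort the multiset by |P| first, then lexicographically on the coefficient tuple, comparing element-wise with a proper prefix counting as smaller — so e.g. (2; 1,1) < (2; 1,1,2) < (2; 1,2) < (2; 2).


Σ has 7 primitive collections:

  {3,8}:  v_{3} + v_{8} = 0 ; sig = (2; —)
  {1,6}:  v_{1} + v_{6} = v_{3} ; sig = (2; 1)
  {5,8}:  v_{5} + v_{8} = v_{2} + v_{4} + v_{6} ; sig = (2; 1,1,1)
  {1,5}:  v_{1} + v_{5} = v_{2} + 2·v_{3} + v_{4} ; sig = (2; 1,1,2)
  {5,7}:  v_{5} + v_{7} = 2·v_{3} ; sig = (2; 2)
  {2,4,7}:  v_{2} + v_{4} + v_{7} = v_{1} ; sig = (3; 1)
  {2,3,4,6}:  v_{2} + v_{3} + v_{4} + v_{6} = v_{5} ; sig = (4; 1)

Sorted signature multiset PRS(X):
{ (2; —),  (2; 1),  (2; 1,1,1),  (2; 1,1,2),  (2; 2),  (3; 1),  (4; 1) }


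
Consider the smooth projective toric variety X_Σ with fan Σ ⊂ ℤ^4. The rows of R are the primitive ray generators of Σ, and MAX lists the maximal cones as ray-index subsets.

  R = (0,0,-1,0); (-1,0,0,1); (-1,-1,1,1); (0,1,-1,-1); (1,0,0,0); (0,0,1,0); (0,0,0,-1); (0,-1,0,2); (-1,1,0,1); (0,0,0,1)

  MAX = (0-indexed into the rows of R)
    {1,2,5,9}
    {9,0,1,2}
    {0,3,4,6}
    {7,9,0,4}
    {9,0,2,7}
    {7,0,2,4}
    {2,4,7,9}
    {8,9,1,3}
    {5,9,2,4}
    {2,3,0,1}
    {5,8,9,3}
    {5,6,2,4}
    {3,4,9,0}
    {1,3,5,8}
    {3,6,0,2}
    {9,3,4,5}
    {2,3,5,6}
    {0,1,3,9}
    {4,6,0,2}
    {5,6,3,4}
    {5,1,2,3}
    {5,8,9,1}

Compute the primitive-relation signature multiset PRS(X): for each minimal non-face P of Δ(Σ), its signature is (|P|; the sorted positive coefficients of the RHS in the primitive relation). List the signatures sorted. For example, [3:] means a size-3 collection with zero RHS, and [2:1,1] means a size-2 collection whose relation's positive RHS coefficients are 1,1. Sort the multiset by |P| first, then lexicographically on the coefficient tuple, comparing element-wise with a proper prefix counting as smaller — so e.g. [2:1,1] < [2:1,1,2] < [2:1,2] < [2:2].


Minimal non-faces — 17 found among 10 rays, 22 max cones:

  {0,5}:  v_{0} + v_{5} = 0  ⇒ sig = [2:]
  {6,9}:  v_{6} + v_{9} = 0  ⇒ sig = [2:]
  {1,4}:  v_{1} + v_{4} = v_{9}  ⇒ sig = [2:1]
  {1,6}:  v_{1} + v_{6} = v_{2} + v_{3}  ⇒ sig = [2:1,1]
  {3,7}:  v_{3} + v_{7} = v_{0} + v_{9}  ⇒ sig = [2:1,1]
  {0,8}:  v_{0} + v_{8} = v_{1} + v_{3} + v_{9}  ⇒ sig = [2:1,1,1]
  {5,7}:  v_{5} + v_{7} = v_{2} + v_{4} + v_{9}  ⇒ sig = [2:1,1,1]
  {6,7}:  v_{6} + v_{7} = v_{0} + v_{2} + v_{4}  ⇒ sig = [2:1,1,1]
  {6,8}:  v_{6} + v_{8} = v_{1} + v_{3} + v_{5}  ⇒ sig = [2:1,1,1]
  {1,7}:  v_{1} + v_{7} = v_{0} + v_{2} + 2·v_{9}  ⇒ sig = [2:1,1,2]
  {4,8}:  v_{4} + v_{8} = v_{3} + v_{5} + 2·v_{9}  ⇒ sig = [2:1,1,2]
  {2,8}:  v_{2} + v_{8} = 2·v_{1} + v_{5}  ⇒ sig = [2:1,2]
  {7,8}:  v_{7} + v_{8} = v_{1} + 2·v_{9}  ⇒ sig = [2:1,2]
  {2,3,4}:  v_{2} + v_{3} + v_{4} = 0  ⇒ sig = [3:]
  {2,3,9}:  v_{2} + v_{3} + v_{9} = v_{1}  ⇒ sig = [3:1]
  {0,2,4,9}:  v_{0} + v_{2} + v_{4} + v_{9} = v_{7}  ⇒ sig = [4:1]
  {1,3,5,9}:  v_{1} + v_{3} + v_{5} + v_{9} = v_{8}  ⇒ sig = [4:1]

Hence PRS(X_Σ) =
{ [2:] ×2,  [2:1],  [2:1,1] ×2,  [2:1,1,1] ×4,  [2:1,1,2] ×2,  [2:1,2] ×2,  [3:],  [3:1],  [4:1] ×2 }


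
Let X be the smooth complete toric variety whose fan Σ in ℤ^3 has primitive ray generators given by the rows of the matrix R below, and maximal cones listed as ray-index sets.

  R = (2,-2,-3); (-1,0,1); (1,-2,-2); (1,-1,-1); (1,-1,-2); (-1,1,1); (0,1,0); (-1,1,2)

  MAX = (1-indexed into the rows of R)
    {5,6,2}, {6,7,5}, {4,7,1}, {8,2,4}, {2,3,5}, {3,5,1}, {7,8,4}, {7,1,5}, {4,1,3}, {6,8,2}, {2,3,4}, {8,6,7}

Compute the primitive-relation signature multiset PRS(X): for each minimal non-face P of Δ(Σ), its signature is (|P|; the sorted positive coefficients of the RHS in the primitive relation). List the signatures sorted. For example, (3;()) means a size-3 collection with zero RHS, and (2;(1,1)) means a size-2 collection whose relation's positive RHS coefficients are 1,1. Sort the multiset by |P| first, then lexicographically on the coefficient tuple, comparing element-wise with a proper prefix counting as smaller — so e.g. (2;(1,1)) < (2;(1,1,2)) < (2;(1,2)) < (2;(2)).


Primitive collections (10):

  {4,6}:  v_{4} + v_{6} = 0  ⟹  sig = (2;())
  {5,8}:  v_{5} + v_{8} = 0  ⟹  sig = (2;())
  {1,2}:  v_{1} + v_{2} = v_{3}  ⟹  sig = (2;(1))
  {1,6}:  v_{1} + v_{6} = v_{5}  ⟹  sig = (2;(1))
  {1,8}:  v_{1} + v_{8} = v_{4}  ⟹  sig = (2;(1))
  {2,7}:  v_{2} + v_{7} = v_{6}  ⟹  sig = (2;(1))
  {3,7}:  v_{3} + v_{7} = v_{5}  ⟹  sig = (2;(1))
  {4,5}:  v_{4} + v_{5} = v_{1}  ⟹  sig = (2;(1))
  {3,6}:  v_{3} + v_{6} = v_{2} + v_{5}  ⟹  sig = (2;(1,1))
  {3,8}:  v_{3} + v_{8} = v_{2} + v_{4}  ⟹  sig = (2;(1,1))

so the primitive-relation signature multiset is
    |P|=2: 10 collections, coeffs (), (), (1), (1), (1), (1), (1), (1), (1,1), (1,1)


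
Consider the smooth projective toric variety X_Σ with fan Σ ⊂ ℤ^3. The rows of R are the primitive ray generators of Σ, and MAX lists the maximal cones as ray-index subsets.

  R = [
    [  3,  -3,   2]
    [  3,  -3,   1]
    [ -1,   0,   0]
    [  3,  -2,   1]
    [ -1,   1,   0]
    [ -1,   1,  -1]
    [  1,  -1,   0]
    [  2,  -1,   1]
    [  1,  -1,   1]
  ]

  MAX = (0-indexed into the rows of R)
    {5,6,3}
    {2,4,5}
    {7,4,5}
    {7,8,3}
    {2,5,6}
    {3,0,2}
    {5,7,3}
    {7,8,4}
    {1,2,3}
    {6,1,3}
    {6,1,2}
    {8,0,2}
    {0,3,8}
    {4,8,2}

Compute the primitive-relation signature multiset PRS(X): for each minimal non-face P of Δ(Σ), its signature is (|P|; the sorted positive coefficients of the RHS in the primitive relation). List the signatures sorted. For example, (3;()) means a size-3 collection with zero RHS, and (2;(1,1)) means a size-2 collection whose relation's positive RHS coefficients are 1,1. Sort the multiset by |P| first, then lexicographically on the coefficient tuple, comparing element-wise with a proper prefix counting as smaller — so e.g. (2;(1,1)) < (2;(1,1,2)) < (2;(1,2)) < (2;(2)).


|primitive collections| = 18. Relations:

  • {4,6}:  v_{4} + v_{6} = 0  ⇒ sig = (2;())
  • {5,8}:  v_{5} + v_{8} = 0  ⇒ sig = (2;())
  • {2,7}:  v_{2} + v_{7} = v_{8}  ⇒ sig = (2;(1))
  • {3,4}:  v_{3} + v_{4} = v_{7}  ⇒ sig = (2;(1))
  • {6,7}:  v_{6} + v_{7} = v_{3}  ⇒ sig = (2;(1))
  • {0,5}:  v_{0} + v_{5} = v_{2} + v_{3}  ⇒ sig = (2;(1,1))
  • {1,4}:  v_{1} + v_{4} = v_{2} + v_{3}  ⇒ sig = (2;(1,1))
  • {6,8}:  v_{6} + v_{8} = v_{2} + v_{3}  ⇒ sig = (2;(1,1))
  • {0,7}:  v_{0} + v_{7} = v_{3} + 2·v_{8}  ⇒ sig = (2;(1,2))
  • {1,7}:  v_{1} + v_{7} = v_{2} + 2·v_{3}  ⇒ sig = (2;(1,2))
  • {0,4}:  v_{0} + v_{4} = 2·v_{8}  ⇒ sig = (2;(2))
  • {1,5}:  v_{1} + v_{5} = 2·v_{6}  ⇒ sig = (2;(2))
  • {0,6}:  v_{0} + v_{6} = 2·v_{2} + 2·v_{3}  ⇒ sig = (2;(2,2))
  • {1,8}:  v_{1} + v_{8} = 2·v_{2} + 2·v_{3}  ⇒ sig = (2;(2,2))
  • {0,1}:  v_{0} + v_{1} = 3·v_{2} + 3·v_{3}  ⇒ sig = (2;(3,3))
  • {2,3,5}:  v_{2} + v_{3} + v_{5} = v_{6}  ⇒ sig = (3;(1))
  • {2,3,6}:  v_{2} + v_{3} + v_{6} = v_{1}  ⇒ sig = (3;(1))
  • {2,3,8}:  v_{2} + v_{3} + v_{8} = v_{0}  ⇒ sig = (3;(1))

so the primitive-relation signature multiset is
{ (2;()) ×2,  (2;(1)) ×3,  (2;(1,1)) ×3,  (2;(1,2)) ×2,  (2;(2)) ×2,  (2;(2,2)) ×2,  (2;(3,3)),  (3;(1)) ×3 }


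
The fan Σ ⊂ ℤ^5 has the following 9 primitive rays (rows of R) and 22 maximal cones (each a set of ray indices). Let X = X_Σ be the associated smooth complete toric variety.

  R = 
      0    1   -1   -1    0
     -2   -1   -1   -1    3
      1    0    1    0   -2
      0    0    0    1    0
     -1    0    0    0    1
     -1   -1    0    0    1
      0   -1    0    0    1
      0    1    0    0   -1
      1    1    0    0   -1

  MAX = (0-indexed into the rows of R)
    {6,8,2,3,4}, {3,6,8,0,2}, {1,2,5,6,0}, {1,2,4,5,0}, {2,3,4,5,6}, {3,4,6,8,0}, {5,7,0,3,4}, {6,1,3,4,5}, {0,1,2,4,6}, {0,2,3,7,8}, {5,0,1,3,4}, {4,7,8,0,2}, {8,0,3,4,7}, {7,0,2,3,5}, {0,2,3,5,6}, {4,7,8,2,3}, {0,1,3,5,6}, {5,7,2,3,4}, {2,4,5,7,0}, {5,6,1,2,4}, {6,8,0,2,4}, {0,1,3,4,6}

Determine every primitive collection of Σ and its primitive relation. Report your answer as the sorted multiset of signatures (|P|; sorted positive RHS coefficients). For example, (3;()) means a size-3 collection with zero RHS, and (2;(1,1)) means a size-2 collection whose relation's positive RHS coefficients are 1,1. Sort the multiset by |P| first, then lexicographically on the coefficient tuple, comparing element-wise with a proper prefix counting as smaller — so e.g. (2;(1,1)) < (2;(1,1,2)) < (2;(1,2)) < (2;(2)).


The 7 primitive collections of Σ (r=9, n=5):

  {5,8}:  v_{5} + v_{8} = 0  ⟹  sig = (2;())
  {6,7}:  v_{6} + v_{7} = 0  ⟹  sig = (2;())
  {1,7}:  v_{1} + v_{7} = v_{0} + v_{4} + v_{5}  ⟹  sig = (2;(1,1,1))
  {1,8}:  v_{1} + v_{8} = v_{0} + v_{4} + v_{6}  ⟹  sig = (2;(1,1,1))
  {1,2,3}:  v_{1} + v_{2} + v_{3} = v_{5}  ⟹  sig = (3;(1))
  {0,2,3,4}:  v_{0} + v_{2} + v_{3} + v_{4} = v_{7}  ⟹  sig = (4;(1))
  {0,4,5,6}:  v_{0} + v_{4} + v_{5} + v_{6} = v_{1}  ⟹  sig = (4;(1))

Sorted signature multiset PRS(X):
    |P|=2: 4 collections, coeffs (), (), (1,1,1), (1,1,1)
    |P|=3: 1 collection, coeffs (1)
    |P|=4: 2 collections, coeffs (1), (1)


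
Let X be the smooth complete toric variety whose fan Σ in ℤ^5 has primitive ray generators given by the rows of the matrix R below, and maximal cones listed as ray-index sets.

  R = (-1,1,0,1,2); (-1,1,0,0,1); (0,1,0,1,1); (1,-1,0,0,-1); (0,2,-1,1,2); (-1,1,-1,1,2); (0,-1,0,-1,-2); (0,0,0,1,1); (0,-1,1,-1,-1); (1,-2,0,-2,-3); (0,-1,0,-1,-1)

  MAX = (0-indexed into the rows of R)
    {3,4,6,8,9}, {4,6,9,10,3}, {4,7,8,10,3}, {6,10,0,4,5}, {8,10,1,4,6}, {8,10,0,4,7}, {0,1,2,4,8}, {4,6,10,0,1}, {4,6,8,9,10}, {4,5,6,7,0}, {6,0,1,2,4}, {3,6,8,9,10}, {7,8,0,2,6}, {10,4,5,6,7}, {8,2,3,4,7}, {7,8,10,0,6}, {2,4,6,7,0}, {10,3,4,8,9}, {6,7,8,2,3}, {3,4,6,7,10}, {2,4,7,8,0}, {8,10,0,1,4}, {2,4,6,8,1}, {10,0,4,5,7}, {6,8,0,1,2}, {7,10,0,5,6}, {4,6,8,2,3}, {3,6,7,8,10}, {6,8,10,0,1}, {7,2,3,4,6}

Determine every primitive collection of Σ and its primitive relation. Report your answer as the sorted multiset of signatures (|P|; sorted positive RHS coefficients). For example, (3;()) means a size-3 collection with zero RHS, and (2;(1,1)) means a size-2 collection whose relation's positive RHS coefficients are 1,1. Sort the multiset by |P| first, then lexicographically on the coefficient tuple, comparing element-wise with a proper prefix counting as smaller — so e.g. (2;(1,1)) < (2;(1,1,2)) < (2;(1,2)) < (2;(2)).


Minimal non-faces — 17 found among 11 rays, 30 max cones:

  P = {1,3}:  v_{1} + v_{3} = 0  ⟹  sig = (2;())
  P = {2,10}:  v_{2} + v_{10} = 0  ⟹  sig = (2;())
  P = {0,3}:  v_{0} + v_{3} = v_{7}  ⟹  sig = (2;(1))
  P = {0,9}:  v_{0} + v_{9} = v_{10}  ⟹  sig = (2;(1))
  P = {1,7}:  v_{1} + v_{7} = v_{0}  ⟹  sig = (2;(1))
  P = {5,8}:  v_{5} + v_{8} = v_{0} + v_{10}  ⟹  sig = (2;(1,1))
  P = {7,9}:  v_{7} + v_{9} = v_{3} + v_{10}  ⟹  sig = (2;(1,1))
  P = {1,9}:  v_{1} + v_{9} = v_{4} + v_{6} + v_{8} + v_{10}  ⟹  sig = (2;(1,1,1,1))
  P = {2,5}:  v_{2} + v_{5} = v_{0} + v_{4} + v_{6} + v_{7}  ⟹  sig = (2;(1,1,1,1))
  P = {2,9}:  v_{2} + v_{9} = v_{3} + v_{4} + v_{6} + v_{8}  ⟹  sig = (2;(1,1,1,1))
  P = {1,5}:  v_{1} + v_{5} = 2·v_{0} + v_{4} + v_{6} + v_{10}  ⟹  sig = (2;(1,1,1,2))
  P = {3,5}:  v_{3} + v_{5} = v_{4} + v_{6} + 2·v_{7} + v_{10}  ⟹  sig = (2;(1,1,1,2))
  P = {5,9}:  v_{5} + v_{9} = v_{4} + v_{6} + v_{7} + 2·v_{10}  ⟹  sig = (2;(1,1,1,2))
  P = {4,6,7,8}:  v_{4} + v_{6} + v_{7} + v_{8} = 0  ⟹  sig = (4;())
  P = {0,4,6,8}:  v_{0} + v_{4} + v_{6} + v_{8} = v_{1}  ⟹  sig = (4;(1))
  P = {0,4,6,7,10}:  v_{0} + v_{4} + v_{6} + v_{7} + v_{10} = v_{5}  ⟹  sig = (5;(1))
  P = {3,4,6,8,10}:  v_{3} + v_{4} + v_{6} + v_{8} + v_{10} = v_{9}  ⟹  sig = (5;(1))

so the primitive-relation signature multiset is
    (2;())
    (2;())
    (2;(1))
    (2;(1))
    (2;(1))
    (2;(1,1))
    (2;(1,1))
    (2;(1,1,1,1))
    (2;(1,1,1,1))
    (2;(1,1,1,1))
    (2;(1,1,1,2))
    (2;(1,1,1,2))
    (2;(1,1,1,2))
    (4;())
    (4;(1))
    (5;(1))
    (5;(1))


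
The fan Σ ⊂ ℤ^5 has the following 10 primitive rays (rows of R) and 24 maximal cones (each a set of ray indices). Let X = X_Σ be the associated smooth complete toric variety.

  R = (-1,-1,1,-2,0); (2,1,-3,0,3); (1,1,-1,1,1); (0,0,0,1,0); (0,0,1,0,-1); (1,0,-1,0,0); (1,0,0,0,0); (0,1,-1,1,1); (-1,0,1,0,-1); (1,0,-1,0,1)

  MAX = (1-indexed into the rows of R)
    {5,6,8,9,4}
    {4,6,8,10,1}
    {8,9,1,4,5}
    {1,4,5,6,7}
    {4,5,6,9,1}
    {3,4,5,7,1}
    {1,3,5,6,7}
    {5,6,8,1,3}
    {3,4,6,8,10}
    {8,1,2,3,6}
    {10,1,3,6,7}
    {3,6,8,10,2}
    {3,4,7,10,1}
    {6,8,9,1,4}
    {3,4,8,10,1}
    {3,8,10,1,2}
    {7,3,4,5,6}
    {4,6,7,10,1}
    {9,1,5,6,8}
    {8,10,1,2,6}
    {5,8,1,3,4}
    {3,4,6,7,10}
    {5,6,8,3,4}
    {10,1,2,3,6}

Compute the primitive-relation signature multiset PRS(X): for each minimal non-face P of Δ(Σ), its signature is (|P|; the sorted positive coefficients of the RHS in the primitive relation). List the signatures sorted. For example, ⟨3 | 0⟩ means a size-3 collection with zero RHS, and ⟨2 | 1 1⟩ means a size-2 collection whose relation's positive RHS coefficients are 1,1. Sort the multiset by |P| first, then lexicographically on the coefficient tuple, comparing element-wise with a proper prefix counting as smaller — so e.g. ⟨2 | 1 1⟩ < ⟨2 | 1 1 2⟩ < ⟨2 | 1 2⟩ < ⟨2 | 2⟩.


Σ has 12 primitive collections:

  • {9,10}:  v_{9} + v_{10} = 0 — sig = ⟨2 | 0⟩
  • {5,10}:  v_{5} + v_{10} = v_{7} — sig = ⟨2 | 1⟩
  • {7,8}:  v_{7} + v_{8} = v_{3} — sig = ⟨2 | 1⟩
  • {7,9}:  v_{7} + v_{9} = v_{5} — sig = ⟨2 | 1⟩
  • {3,9}:  v_{3} + v_{9} = v_{5} + v_{8} — sig = ⟨2 | 1 1⟩
  • {2,9}:  v_{2} + v_{9} = v_{1} + v_{3} + v_{6} + v_{8} — sig = ⟨2 | 1 1 1 1⟩
  • {2,7}:  v_{2} + v_{7} = v_{1} + 2·v_{3} + v_{6} + v_{10} — sig = ⟨2 | 1 1 1 2⟩
  • {2,5}:  v_{2} + v_{5} = v_{1} + 2·v_{3} + v_{6} — sig = ⟨2 | 1 1 2⟩
  • {2,4}:  v_{2} + v_{4} = v_{8} + 2·v_{10} — sig = ⟨2 | 1 2⟩
  • {1,3,4,6}:  v_{1} + v_{3} + v_{4} + v_{6} = v_{10} — sig = ⟨4 | 1⟩
  • {1,4,5,6,8}:  v_{1} + v_{4} + v_{5} + v_{6} + v_{8} = 0 — sig = ⟨5 | 0⟩
  • {1,3,6,8,10}:  v_{1} + v_{3} + v_{6} + v_{8} + v_{10} = v_{2} — sig = ⟨5 | 1⟩

so the primitive-relation signature multiset is
{ ⟨2 | 0⟩,  ⟨2 | 1⟩ ×3,  ⟨2 | 1 1⟩,  ⟨2 | 1 1 1 1⟩,  ⟨2 | 1 1 1 2⟩,  ⟨2 | 1 1 2⟩,  ⟨2 | 1 2⟩,  ⟨4 | 1⟩,  ⟨5 | 0⟩,  ⟨5 | 1⟩ }


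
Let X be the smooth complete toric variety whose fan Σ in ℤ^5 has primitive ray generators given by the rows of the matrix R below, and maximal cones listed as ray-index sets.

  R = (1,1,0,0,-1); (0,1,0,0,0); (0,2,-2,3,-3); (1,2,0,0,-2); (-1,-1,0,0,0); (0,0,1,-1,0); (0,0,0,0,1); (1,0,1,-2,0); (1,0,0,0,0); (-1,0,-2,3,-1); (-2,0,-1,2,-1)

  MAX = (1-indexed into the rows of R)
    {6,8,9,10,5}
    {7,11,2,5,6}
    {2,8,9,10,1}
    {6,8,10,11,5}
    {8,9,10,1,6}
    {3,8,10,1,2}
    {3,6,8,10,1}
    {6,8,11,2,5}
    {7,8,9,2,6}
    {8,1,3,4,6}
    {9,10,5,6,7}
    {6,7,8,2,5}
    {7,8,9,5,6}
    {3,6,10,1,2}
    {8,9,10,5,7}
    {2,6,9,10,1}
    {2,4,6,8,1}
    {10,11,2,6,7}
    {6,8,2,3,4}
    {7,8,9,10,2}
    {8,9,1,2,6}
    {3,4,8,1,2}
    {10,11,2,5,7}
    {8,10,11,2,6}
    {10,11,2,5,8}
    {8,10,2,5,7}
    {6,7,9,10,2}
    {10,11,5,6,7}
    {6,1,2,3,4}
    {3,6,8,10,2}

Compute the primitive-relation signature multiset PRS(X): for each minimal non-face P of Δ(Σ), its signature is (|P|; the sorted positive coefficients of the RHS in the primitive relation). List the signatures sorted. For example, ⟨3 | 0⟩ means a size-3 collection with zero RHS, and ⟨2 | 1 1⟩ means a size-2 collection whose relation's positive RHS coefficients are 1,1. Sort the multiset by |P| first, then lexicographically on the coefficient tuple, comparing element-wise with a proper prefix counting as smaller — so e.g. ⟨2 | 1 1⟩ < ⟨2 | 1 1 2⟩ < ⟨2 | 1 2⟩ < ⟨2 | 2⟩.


Primitive collections (20):

  {4,10}:  v_{4} + v_{10} = v_{3} ; sig = ⟨2 | 1⟩
  {1,7}:  v_{1} + v_{7} = v_{2} + v_{9} ; sig = ⟨2 | 1 1⟩
  {4,7}:  v_{4} + v_{7} = v_{1} + v_{2} ; sig = ⟨2 | 1 1⟩
  {9,11}:  v_{9} + v_{11} = v_{6} + v_{10} ; sig = ⟨2 | 1 1⟩
  {1,5}:  v_{1} + v_{5} = v_{6} + v_{8} + v_{10} ; sig = ⟨2 | 1 1 1⟩
  {3,7}:  v_{3} + v_{7} = v_{1} + v_{2} + v_{10} ; sig = ⟨2 | 1 1 1⟩
  {1,11}:  v_{1} + v_{11} = v_{2} + 2·v_{6} + v_{8} + 2·v_{10} ; sig = ⟨2 | 1 1 2 2⟩
  {3,9}:  v_{3} + v_{9} = 2·v_{1} + v_{10} ; sig = ⟨2 | 1 2⟩
  {4,5}:  v_{4} + v_{5} = v_{2} + 2·v_{6} + 2·v_{8} + 2·v_{10} ; sig = ⟨2 | 1 2 2 2⟩
  {3,5}:  v_{3} + v_{5} = v_{2} + 2·v_{6} + 2·v_{8} + 3·v_{10} ; sig = ⟨2 | 1 2 2 3⟩
  {4,9}:  v_{4} + v_{9} = 2·v_{1} ; sig = ⟨2 | 2⟩
  {4,11}:  v_{4} + v_{11} = 2·v_{2} + 3·v_{6} + 2·v_{8} + 3·v_{10} ; sig = ⟨2 | 2 2 3 3⟩
  {3,11}:  v_{3} + v_{11} = 2·v_{2} + 3·v_{6} + 2·v_{8} + 4·v_{10} ; sig = ⟨2 | 2 2 3 4⟩
  {2,5,9}:  v_{2} + v_{5} + v_{9} = 0 ; sig = ⟨3 | 0⟩
  {7,8,11}:  v_{7} + v_{8} + v_{11} = v_{2} + v_{5} ; sig = ⟨3 | 1 1⟩
  {6,7,8,10}:  v_{6} + v_{7} + v_{8} + v_{10} = 0 ; sig = ⟨4 | 0⟩
  {2,5,6,10}:  v_{2} + v_{5} + v_{6} + v_{10} = v_{11} ; sig = ⟨4 | 1⟩
  {1,2,6,8,10}:  v_{1} + v_{2} + v_{6} + v_{8} + v_{10} = v_{4} ; sig = ⟨5 | 1⟩
  {2,6,8,9,10}:  v_{2} + v_{6} + v_{8} + v_{9} + v_{10} = v_{1} ; sig = ⟨5 | 1⟩
  {1,2,3,6,8}:  v_{1} + v_{2} + v_{3} + v_{6} + v_{8} = 2·v_{4} ; sig = ⟨5 | 2⟩

Signatures (|P|; sorted positive RHS coefficients), sorted:
    ⟨2 | 1⟩
    ⟨2 | 1 1⟩
    ⟨2 | 1 1⟩
    ⟨2 | 1 1⟩
    ⟨2 | 1 1 1⟩
    ⟨2 | 1 1 1⟩
    ⟨2 | 1 1 2 2⟩
    ⟨2 | 1 2⟩
    ⟨2 | 1 2 2 2⟩
    ⟨2 | 1 2 2 3⟩
    ⟨2 | 2⟩
    ⟨2 | 2 2 3 3⟩
    ⟨2 | 2 2 3 4⟩
    ⟨3 | 0⟩
    ⟨3 | 1 1⟩
    ⟨4 | 0⟩
    ⟨4 | 1⟩
    ⟨5 | 1⟩
    ⟨5 | 1⟩
    ⟨5 | 2⟩


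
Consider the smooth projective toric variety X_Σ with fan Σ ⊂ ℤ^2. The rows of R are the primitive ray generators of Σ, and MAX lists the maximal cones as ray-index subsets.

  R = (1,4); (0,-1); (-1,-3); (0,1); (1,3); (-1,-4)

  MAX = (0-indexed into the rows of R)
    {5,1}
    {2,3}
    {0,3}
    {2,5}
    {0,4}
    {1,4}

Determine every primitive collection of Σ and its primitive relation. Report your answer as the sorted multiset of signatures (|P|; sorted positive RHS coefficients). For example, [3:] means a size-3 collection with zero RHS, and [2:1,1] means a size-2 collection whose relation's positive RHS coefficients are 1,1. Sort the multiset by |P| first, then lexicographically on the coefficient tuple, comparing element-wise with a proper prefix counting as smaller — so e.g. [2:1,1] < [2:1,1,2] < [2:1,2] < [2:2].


The 9 primitive collections of Σ (r=6, n=2):

  • {0,5}:  v_{0} + v_{5} = 0 ; sig = [2:]
  • {1,3}:  v_{1} + v_{3} = 0 ; sig = [2:]
  • {2,4}:  v_{2} + v_{4} = 0 ; sig = [2:]
  • {0,1}:  v_{0} + v_{1} = v_{4} ; sig = [2:1]
  • {0,2}:  v_{0} + v_{2} = v_{3} ; sig = [2:1]
  • {1,2}:  v_{1} + v_{2} = v_{5} ; sig = [2:1]
  • {3,4}:  v_{3} + v_{4} = v_{0} ; sig = [2:1]
  • {3,5}:  v_{3} + v_{5} = v_{2} ; sig = [2:1]
  • {4,5}:  v_{4} + v_{5} = v_{1} ; sig = [2:1]

so the primitive-relation signature multiset is
    |P|=2: 9 collections, coeffs (), (), (), (1), (1), (1), (1), (1), (1)


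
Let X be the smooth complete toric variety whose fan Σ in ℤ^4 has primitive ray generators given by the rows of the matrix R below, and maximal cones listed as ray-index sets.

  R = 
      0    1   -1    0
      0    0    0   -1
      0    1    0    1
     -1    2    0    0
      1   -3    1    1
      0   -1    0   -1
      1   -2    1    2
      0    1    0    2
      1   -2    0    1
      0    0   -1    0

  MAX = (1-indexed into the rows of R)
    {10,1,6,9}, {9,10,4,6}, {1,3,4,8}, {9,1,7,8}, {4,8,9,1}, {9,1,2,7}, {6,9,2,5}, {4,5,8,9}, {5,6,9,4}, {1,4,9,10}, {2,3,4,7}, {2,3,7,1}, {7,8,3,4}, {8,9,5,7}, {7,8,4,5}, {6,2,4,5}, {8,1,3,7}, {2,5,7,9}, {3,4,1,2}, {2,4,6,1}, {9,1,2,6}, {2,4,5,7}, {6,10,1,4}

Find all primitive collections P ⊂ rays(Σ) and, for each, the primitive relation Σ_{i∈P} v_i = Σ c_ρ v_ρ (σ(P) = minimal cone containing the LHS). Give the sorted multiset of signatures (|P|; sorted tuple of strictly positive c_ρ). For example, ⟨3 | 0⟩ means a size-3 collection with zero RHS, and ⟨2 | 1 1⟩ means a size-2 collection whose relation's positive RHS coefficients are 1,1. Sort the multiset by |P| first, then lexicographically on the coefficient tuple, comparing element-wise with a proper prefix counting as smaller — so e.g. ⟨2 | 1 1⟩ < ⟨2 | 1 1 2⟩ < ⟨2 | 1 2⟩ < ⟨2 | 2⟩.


Σ has 16 primitive collections:

  P = {3,6}:  v_{3} + v_{6} = 0 — sig = ⟨2 | 0⟩
  P = {1,5}:  v_{1} + v_{5} = v_{9} — sig = ⟨2 | 1⟩
  P = {2,8}:  v_{2} + v_{8} = v_{3} — sig = ⟨2 | 1⟩
  P = {3,5}:  v_{3} + v_{5} = v_{7} — sig = ⟨2 | 1⟩
  P = {6,7}:  v_{6} + v_{7} = v_{5} — sig = ⟨2 | 1⟩
  P = {2,10}:  v_{2} + v_{10} = v_{1} + v_{6} — sig = ⟨2 | 1 1⟩
  P = {3,9}:  v_{3} + v_{9} = v_{1} + v_{7} — sig = ⟨2 | 1 1⟩
  P = {6,8}:  v_{6} + v_{8} = v_{4} + v_{9} — sig = ⟨2 | 1 1⟩
  P = {3,10}:  v_{3} + v_{10} = v_{1} + v_{4} + v_{9} — sig = ⟨2 | 1 1 1⟩
  P = {5,10}:  v_{5} + v_{10} = v_{4} + v_{6} + 2·v_{9} — sig = ⟨2 | 1 1 2⟩
  P = {7,10}:  v_{7} + v_{10} = v_{4} + 2·v_{9} — sig = ⟨2 | 1 2⟩
  P = {8,10}:  v_{8} + v_{10} = v_{1} + 2·v_{4} + 2·v_{9} — sig = ⟨2 | 1 2 2⟩
  P = {2,4,9}:  v_{2} + v_{4} + v_{9} = 0 — sig = ⟨3 | 0⟩
  P = {1,4,7}:  v_{1} + v_{4} + v_{7} = v_{8} — sig = ⟨3 | 1⟩
  P = {4,7,9}:  v_{4} + v_{7} + v_{9} = v_{5} + v_{8} — sig = ⟨3 | 1 1⟩
  P = {1,4,6,9}:  v_{1} + v_{4} + v_{6} + v_{9} = v_{10} — sig = ⟨4 | 1⟩

so the primitive-relation signature multiset is
    |P|=2: 12 collections, coeffs (), (1), (1), (1), (1), (1,1), (1,1), (1,1), (1,1,1), (1,1,2), (1,2), (1,2,2)
    |P|=3: 3 collections, coeffs (), (1), (1,1)
    |P|=4: 1 collection, coeffs (1)


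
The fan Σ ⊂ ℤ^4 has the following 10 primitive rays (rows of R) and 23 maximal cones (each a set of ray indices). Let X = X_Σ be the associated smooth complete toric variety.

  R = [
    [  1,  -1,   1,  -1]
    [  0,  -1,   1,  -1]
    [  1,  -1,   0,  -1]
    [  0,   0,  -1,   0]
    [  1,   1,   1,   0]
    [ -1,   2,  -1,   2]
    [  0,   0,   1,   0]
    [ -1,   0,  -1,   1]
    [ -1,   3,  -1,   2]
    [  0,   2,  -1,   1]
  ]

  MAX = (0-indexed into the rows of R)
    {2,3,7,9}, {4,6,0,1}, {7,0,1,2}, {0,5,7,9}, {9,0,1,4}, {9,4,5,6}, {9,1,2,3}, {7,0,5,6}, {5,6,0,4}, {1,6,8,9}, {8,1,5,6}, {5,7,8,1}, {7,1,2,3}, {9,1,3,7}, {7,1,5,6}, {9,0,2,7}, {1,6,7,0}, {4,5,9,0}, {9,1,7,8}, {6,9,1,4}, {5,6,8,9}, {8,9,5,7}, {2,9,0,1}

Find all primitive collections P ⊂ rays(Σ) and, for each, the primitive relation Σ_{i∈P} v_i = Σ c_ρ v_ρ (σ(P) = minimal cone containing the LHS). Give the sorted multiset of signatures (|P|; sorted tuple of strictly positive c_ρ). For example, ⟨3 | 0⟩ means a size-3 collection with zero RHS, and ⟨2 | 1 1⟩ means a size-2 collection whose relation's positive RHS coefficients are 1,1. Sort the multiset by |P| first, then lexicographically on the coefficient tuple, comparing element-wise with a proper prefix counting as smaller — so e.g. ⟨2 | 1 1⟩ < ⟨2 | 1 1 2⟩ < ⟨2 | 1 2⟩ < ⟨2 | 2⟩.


20 minimal non-faces of Δ(Σ) (on 10 rays):

  P={3,6}:  v_{3} + v_{6} = 0 ; sig = ⟨2 | 0⟩
  P={0,3}:  v_{0} + v_{3} = v_{2} ; sig = ⟨2 | 1⟩
  P={2,6}:  v_{2} + v_{6} = v_{0} ; sig = ⟨2 | 1⟩
  P={2,8}:  v_{2} + v_{8} = v_{9} ; sig = ⟨2 | 1⟩
  P={0,8}:  v_{0} + v_{8} = v_{6} + v_{9} ; sig = ⟨2 | 1 1⟩
  P={3,4}:  v_{3} + v_{4} = v_{0} + v_{9} ; sig = ⟨2 | 1 1⟩
  P={3,5}:  v_{3} + v_{5} = v_{7} + v_{9} ; sig = ⟨2 | 1 1⟩
  P={4,7}:  v_{4} + v_{7} = v_{0} + v_{5} ; sig = ⟨2 | 1 1⟩
  P={2,5}:  v_{2} + v_{5} = v_{0} + v_{7} + v_{9} ; sig = ⟨2 | 1 1 1⟩
  P={3,8}:  v_{3} + v_{8} = v_{1} + v_{7} + 2·v_{9} ; sig = ⟨2 | 1 1 2⟩
  P={2,4}:  v_{2} + v_{4} = 2·v_{0} + v_{9} ; sig = ⟨2 | 1 2⟩
  P={4,8}:  v_{4} + v_{8} = 2·v_{6} + 2·v_{9} ; sig = ⟨2 | 2 2⟩
  P={0,1,5}:  v_{0} + v_{1} + v_{5} = v_{6} ; sig = ⟨3 | 1⟩
  P={0,6,9}:  v_{0} + v_{6} + v_{9} = v_{4} ; sig = ⟨3 | 1⟩
  P={1,5,9}:  v_{1} + v_{5} + v_{9} = v_{8} ; sig = ⟨3 | 1⟩
  P={6,7,9}:  v_{6} + v_{7} + v_{9} = v_{5} ; sig = ⟨3 | 1⟩
  P={1,4,5}:  v_{1} + v_{4} + v_{5} = 2·v_{6} + v_{9} ; sig = ⟨3 | 1 2⟩
  P={6,7,8}:  v_{6} + v_{7} + v_{8} = v_{1} + 2·v_{5} ; sig = ⟨3 | 1 2⟩
  P={0,1,7,9}:  v_{0} + v_{1} + v_{7} + v_{9} = 0 ; sig = ⟨4 | 0⟩
  P={1,2,7,9}:  v_{1} + v_{2} + v_{7} + v_{9} = v_{3} ; sig = ⟨4 | 1⟩

Sorted signature multiset PRS(X):
    |P|=2: 12 collections, coeffs (), (1), (1), (1), (1,1), (1,1), (1,1), (1,1), (1,1,1), (1,1,2), (1,2), (2,2)
    |P|=3: 6 collections, coeffs (1), (1), (1), (1), (1,2), (1,2)
    |P|=4: 2 collections, coeffs (), (1)


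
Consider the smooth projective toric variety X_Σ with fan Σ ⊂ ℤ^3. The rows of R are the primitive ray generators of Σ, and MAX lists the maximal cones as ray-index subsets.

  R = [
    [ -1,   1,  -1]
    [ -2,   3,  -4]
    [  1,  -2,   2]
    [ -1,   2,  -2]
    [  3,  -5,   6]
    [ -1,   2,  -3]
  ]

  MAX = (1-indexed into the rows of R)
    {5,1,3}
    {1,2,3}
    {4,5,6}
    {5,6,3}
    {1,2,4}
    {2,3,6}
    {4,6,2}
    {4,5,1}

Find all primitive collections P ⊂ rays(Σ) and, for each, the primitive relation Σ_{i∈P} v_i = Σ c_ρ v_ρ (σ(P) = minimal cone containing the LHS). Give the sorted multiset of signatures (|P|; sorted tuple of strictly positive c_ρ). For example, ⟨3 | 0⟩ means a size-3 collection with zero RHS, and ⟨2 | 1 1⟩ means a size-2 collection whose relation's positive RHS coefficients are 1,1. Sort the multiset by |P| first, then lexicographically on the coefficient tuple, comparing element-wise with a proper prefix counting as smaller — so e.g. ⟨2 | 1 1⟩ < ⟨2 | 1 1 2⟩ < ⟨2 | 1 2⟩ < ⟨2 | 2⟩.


3 minimal non-faces of Δ(Σ) (on 6 rays):

  • {3,4}:  v_{3} + v_{4} = 0  so sig = ⟨2 | 0⟩
  • {1,6}:  v_{1} + v_{6} = v_{2}  so sig = ⟨2 | 1⟩
  • {2,5}:  v_{2} + v_{5} = v_{3}  so sig = ⟨2 | 1⟩

Hence PRS(X_Σ) =
[⟨2 | 0⟩, ⟨2 | 1⟩, ⟨2 | 1⟩]
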